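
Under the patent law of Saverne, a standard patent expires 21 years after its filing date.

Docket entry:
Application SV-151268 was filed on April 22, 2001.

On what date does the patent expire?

April 22, 2022

Filing date + 21 years → 22 April 2022.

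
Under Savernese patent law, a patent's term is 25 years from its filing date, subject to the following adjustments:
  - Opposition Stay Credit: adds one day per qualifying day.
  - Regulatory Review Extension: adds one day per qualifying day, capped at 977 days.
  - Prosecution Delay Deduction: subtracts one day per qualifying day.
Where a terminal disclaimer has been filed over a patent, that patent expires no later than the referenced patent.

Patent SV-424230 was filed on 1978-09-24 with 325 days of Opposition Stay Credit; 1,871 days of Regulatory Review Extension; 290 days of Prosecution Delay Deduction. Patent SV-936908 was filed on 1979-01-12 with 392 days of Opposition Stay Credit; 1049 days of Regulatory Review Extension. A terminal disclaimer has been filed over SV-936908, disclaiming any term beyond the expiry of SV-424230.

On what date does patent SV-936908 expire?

2006-07-02

Natural term of SV-936908:
  Base: filing + 25 years → 12 January 2004.
  Opposition Stay Credit: +392 days → 7 February 2005.
  Regulatory Review Extension: 1049 days claimed exceeds the 977-day cap, so +977 days → 12 October 2007.
Expiry of referenced patent SV-424230:
  Base: filing + 25 years → 24 September 2003.
  Opposition Stay Credit: +325 days → 14 August 2004.
  Regulatory Review Extension: 1871 days claimed exceeds the 977-day cap, so +977 days → 18 April 2007.
  Prosecution Delay Deduction: −290 days → 2 July 2006.
Terminal disclaimer: SV-936908 expires on the earlier of 12 October 2007 and 2 July 2006.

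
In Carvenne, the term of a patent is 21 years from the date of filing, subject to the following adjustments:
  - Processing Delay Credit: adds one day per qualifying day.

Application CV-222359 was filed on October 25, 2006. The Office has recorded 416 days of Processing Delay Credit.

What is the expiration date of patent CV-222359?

Base term: filing date + 21 years → 25 October 2027.
Processing Delay Credit: +416 days → 14 December 2028.

2028-12-14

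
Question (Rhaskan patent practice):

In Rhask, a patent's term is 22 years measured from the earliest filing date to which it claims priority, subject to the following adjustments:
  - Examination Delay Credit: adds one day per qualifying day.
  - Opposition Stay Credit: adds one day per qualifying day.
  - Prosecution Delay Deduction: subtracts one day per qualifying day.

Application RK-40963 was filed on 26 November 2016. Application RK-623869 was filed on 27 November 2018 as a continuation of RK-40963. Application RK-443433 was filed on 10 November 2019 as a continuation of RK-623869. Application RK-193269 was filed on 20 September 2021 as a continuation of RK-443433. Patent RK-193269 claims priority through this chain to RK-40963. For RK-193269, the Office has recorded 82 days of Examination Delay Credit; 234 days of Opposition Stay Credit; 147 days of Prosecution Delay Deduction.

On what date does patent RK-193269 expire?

May 14, 2039

Earliest priority filing: 26 November 2016.
Base term: 26 November 2016 + 22 years → 26 November 2038.
Examination Delay Credit: +82 days → 16 February 2039.
Opposition Stay Credit: +234 days → 8 October 2039.
Prosecution Delay Deduction: −147 days → 14 May 2039.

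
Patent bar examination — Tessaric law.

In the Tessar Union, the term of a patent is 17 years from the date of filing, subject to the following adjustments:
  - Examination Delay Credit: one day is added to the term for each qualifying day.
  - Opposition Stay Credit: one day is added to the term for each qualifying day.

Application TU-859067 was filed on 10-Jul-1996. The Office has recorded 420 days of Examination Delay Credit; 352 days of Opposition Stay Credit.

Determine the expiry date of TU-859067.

Base term: filing date + 17 years → 10 July 2013.
Examination Delay Credit: +420 days → 3 September 2014.
Opposition Stay Credit: +352 days → 21 August 2015.

2015-08-21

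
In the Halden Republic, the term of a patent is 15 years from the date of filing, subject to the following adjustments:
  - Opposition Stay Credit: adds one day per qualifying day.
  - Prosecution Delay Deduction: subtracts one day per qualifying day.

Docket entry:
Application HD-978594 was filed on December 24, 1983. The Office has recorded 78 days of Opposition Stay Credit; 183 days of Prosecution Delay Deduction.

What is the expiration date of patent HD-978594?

September 10, 1998

Base term: filing date + 15 years → 24 December 1998.
Opposition Stay Credit: +78 days → 12 March 1999.
Prosecution Delay Deduction: −183 days → 10 September 1998.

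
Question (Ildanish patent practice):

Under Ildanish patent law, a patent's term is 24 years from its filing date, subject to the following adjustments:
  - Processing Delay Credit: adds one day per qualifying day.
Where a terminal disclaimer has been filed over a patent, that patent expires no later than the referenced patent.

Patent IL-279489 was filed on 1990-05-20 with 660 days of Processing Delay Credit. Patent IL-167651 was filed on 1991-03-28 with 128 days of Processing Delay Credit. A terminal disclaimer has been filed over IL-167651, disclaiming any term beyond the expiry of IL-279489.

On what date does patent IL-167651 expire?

August 3, 2015

Natural term of IL-167651:
  Base: filing + 24 years → 28 March 2015.
  Processing Delay Credit: +128 days → 3 August 2015.
Expiry of referenced patent IL-279489:
  Base: filing + 24 years → 20 May 2014.
  Processing Delay Credit: +660 days → 10 March 2016.
Terminal disclaimer: IL-167651 expires on the earlier of 3 August 2015 and 10 March 2016.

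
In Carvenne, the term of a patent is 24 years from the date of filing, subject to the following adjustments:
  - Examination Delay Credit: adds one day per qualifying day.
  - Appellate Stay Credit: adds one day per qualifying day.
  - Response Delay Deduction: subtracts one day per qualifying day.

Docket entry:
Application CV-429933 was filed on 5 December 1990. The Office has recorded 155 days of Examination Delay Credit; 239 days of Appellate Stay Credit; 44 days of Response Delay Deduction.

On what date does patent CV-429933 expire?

Base term: filing date + 24 years → 5 December 2014.
Examination Delay Credit: +155 days → 9 May 2015.
Appellate Stay Credit: +239 days → 3 January 2016.
Response Delay Deduction: −44 days → 20 November 2015.

2015-11-20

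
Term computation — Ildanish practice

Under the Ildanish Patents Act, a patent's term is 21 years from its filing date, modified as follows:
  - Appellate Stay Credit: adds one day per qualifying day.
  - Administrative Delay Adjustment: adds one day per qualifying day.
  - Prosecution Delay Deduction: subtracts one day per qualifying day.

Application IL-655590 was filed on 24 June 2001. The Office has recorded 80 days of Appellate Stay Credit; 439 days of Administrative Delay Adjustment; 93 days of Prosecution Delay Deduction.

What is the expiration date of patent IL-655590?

August 24, 2023

Base term: filing date + 21 years → 24 June 2022.
Appellate Stay Credit: +80 days → 12 September 2022.
Administrative Delay Adjustment: +439 days → 25 November 2023.
Prosecution Delay Deduction: −93 days → 24 August 2023.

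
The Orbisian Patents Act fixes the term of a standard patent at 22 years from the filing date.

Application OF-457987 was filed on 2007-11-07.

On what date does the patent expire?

November 7, 2029

Filing date + 22 years → 7 November 2029.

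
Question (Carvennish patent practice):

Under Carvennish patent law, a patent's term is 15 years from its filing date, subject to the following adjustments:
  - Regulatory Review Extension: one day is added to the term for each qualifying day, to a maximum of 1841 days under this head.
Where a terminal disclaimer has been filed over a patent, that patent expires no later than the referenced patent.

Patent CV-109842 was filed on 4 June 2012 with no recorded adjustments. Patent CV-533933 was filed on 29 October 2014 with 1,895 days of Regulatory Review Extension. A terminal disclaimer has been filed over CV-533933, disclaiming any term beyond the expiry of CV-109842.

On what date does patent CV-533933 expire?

Natural term of CV-533933:
  Base: filing + 15 years → 29 October 2029.
  Regulatory Review Extension: 1895 days claimed exceeds the 1841-day cap, so +1841 days → 13 November 2034.
Expiry of referenced patent CV-109842:
  Base: filing + 15 years → 4 June 2027.
Terminal disclaimer: CV-533933 expires on the earlier of 13 November 2034 and 4 June 2027.

2027-06-04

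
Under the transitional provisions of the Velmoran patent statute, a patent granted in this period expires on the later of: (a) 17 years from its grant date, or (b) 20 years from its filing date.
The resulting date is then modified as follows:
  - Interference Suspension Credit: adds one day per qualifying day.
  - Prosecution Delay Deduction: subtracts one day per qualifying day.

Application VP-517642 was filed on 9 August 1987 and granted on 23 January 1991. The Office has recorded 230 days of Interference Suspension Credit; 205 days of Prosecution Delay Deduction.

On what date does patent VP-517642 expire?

2008-02-17

(a) grant + 17 years → 23 January 2008.
(b) filing + 20 years → 9 August 2007.
Later of the two: 23 January 2008.
Interference Suspension Credit: +230 days → 9 September 2008.
Prosecution Delay Deduction: −205 days → 17 February 2008.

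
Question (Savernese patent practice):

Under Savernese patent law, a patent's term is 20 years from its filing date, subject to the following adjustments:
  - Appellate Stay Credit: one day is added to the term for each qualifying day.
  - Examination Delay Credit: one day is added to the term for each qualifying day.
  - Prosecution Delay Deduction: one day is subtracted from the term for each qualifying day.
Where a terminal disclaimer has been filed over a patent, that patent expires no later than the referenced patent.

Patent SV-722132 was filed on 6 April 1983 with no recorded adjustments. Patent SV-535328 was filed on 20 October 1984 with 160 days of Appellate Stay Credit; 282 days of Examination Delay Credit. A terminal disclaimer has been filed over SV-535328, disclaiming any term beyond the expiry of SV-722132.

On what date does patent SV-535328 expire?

Natural term of SV-535328:
  Base: filing + 20 years → 20 October 2004.
  Appellate Stay Credit: +160 days → 29 March 2005.
  Examination Delay Credit: +282 days → 5 January 2006.
Expiry of referenced patent SV-722132:
  Base: filing + 20 years → 6 April 2003.
Terminal disclaimer: SV-535328 expires on the earlier of 5 January 2006 and 6 April 2003.

April 6, 2003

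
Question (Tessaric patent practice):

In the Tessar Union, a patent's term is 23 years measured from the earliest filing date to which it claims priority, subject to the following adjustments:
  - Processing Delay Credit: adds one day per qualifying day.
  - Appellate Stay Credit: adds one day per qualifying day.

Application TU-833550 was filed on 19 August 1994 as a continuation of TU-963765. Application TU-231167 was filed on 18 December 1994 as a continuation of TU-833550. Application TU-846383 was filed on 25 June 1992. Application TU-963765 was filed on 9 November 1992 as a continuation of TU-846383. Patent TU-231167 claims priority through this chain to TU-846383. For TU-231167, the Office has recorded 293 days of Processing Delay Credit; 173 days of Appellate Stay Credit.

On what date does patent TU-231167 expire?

Earliest priority filing: 25 June 1992.
Base term: 25 June 1992 + 23 years → 25 June 2015.
Processing Delay Credit: +293 days → 13 April 2016.
Appellate Stay Credit: +173 days → 3 October 2016.

October 3, 2016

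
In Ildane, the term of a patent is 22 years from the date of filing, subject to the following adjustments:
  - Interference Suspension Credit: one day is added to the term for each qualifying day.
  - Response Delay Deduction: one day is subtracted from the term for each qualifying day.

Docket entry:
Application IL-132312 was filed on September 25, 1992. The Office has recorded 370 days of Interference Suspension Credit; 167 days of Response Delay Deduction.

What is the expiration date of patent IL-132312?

Base term: filing date + 22 years → 25 September 2014.
Interference Suspension Credit: +370 days → 30 September 2015.
Response Delay Deduction: −167 days → 16 April 2015.

2015-04-16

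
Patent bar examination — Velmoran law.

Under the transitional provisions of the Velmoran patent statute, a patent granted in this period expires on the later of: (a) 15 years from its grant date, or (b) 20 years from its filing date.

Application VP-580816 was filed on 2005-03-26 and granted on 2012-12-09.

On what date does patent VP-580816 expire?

(a) grant + 15 years → 9 December 2027.
(b) filing + 20 years → 26 March 2025.
Later of the two: 9 December 2027.

2027-12-09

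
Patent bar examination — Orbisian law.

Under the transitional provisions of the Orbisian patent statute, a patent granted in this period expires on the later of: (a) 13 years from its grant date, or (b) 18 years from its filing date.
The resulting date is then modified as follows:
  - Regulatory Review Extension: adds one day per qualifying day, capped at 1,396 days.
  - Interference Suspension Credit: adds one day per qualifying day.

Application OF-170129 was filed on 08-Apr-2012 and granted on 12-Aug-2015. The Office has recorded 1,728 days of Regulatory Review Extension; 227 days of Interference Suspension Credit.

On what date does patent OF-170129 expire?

2034-09-17

(a) grant + 13 years → 12 August 2028.
(b) filing + 18 years → 8 April 2030.
Later of the two: 8 April 2030.
Regulatory Review Extension: 1728 days claimed exceeds the 1396-day cap, so +1396 days → 2 February 2034.
Interference Suspension Credit: +227 days → 17 September 2034.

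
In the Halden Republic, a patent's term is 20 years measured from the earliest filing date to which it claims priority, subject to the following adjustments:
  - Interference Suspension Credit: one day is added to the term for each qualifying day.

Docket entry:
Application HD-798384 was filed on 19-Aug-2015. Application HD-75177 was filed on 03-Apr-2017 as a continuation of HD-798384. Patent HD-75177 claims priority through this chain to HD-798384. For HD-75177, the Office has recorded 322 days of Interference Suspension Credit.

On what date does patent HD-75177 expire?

Earliest priority filing: 19 August 2015.
Base term: 19 August 2015 + 20 years → 19 August 2035.
Interference Suspension Credit: +322 days → 6 July 2036.

2036-07-06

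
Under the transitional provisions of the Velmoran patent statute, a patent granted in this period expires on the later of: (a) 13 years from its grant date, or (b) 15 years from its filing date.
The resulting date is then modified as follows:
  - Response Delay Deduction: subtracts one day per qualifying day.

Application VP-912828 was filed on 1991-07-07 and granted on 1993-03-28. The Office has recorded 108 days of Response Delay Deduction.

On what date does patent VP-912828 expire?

March 21, 2006

(a) grant + 13 years → 28 March 2006.
(b) filing + 15 years → 7 July 2006.
Later of the two: 7 July 2006.
Response Delay Deduction: −108 days → 21 March 2006.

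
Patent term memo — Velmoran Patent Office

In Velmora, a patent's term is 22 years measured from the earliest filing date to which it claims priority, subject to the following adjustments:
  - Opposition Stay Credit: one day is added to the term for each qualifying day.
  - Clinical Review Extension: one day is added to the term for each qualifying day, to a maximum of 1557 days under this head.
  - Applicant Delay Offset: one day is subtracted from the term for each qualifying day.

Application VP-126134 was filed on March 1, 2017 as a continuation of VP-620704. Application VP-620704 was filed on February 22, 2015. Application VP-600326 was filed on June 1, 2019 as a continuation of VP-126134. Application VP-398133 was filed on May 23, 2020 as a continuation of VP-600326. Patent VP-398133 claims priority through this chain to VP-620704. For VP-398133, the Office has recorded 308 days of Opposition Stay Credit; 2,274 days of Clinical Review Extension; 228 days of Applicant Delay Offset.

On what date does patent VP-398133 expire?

2041-08-17

Earliest priority filing: 22 February 2015.
Base term: 22 February 2015 + 22 years → 22 February 2037.
Opposition Stay Credit: +308 days → 27 December 2037.
Clinical Review Extension: 2274 days claimed exceeds the 1557-day cap, so +1557 days → 2 April 2042.
Applicant Delay Offset: −228 days → 17 August 2041.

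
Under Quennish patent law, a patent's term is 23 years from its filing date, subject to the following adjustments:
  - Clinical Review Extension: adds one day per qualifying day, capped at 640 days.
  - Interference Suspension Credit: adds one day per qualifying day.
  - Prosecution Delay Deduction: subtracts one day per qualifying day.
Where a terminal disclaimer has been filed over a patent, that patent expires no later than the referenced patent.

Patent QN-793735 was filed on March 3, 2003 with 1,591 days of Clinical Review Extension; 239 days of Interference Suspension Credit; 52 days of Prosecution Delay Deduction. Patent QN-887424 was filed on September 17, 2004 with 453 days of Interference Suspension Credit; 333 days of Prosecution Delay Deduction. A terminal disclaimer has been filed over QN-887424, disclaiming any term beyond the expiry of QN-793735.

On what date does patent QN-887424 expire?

2028-01-15

Natural term of QN-887424:
  Base: filing + 23 years → 17 September 2027.
  Interference Suspension Credit: +453 days → 13 December 2028.
  Prosecution Delay Deduction: −333 days → 15 January 2028.
Expiry of referenced patent QN-793735:
  Base: filing + 23 years → 3 March 2026.
  Clinical Review Extension: 1591 days claimed exceeds the 640-day cap, so +640 days → 3 December 2027.
  Interference Suspension Credit: +239 days → 29 July 2028.
  Prosecution Delay Deduction: −52 days → 7 June 2028.
Terminal disclaimer: QN-887424 expires on the earlier of 15 January 2028 and 7 June 2028.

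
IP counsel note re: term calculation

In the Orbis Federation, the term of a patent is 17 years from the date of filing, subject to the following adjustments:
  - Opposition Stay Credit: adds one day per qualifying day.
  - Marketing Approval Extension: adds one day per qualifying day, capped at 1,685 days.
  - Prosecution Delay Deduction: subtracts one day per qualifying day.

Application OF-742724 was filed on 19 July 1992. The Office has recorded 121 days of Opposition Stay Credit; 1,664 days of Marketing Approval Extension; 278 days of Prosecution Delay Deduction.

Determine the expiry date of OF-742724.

Base term: filing date + 17 years → 19 July 2009.
Opposition Stay Credit: +121 days → 17 November 2009.
Marketing Approval Extension: 1664 days (within the 1685-day cap) → +1664 days → 8 June 2014.
Prosecution Delay Deduction: −278 days → 3 September 2013.

2013-09-03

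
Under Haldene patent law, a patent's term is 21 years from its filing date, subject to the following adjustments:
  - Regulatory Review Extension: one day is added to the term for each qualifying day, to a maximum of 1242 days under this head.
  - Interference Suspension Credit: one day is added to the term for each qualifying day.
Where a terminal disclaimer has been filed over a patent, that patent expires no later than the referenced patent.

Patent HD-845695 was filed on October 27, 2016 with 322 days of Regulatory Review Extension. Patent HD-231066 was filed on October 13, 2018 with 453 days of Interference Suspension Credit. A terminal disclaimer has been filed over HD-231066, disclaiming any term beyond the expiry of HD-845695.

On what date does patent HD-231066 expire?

2038-09-14

Natural term of HD-231066:
  Base: filing + 21 years → 13 October 2039.
  Interference Suspension Credit: +453 days → 8 January 2041.
Expiry of referenced patent HD-845695:
  Base: filing + 21 years → 27 October 2037.
  Regulatory Review Extension: 322 days (within the 1242-day cap) → +322 days → 14 September 2038.
Terminal disclaimer: HD-231066 expires on the earlier of 8 January 2041 and 14 September 2038.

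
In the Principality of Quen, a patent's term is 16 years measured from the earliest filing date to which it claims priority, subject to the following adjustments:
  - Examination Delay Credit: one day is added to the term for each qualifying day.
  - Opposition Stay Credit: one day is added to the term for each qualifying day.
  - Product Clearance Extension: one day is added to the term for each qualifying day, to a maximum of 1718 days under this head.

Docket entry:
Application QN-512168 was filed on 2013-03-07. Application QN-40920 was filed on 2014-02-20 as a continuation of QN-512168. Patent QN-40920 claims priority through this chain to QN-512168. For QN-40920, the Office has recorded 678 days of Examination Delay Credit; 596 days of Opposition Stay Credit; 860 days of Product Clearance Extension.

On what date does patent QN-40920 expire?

2035-01-09

Earliest priority filing: 7 March 2013.
Base term: 7 March 2013 + 16 years → 7 March 2029.
Examination Delay Credit: +678 days → 14 January 2031.
Opposition Stay Credit: +596 days → 1 September 2032.
Product Clearance Extension: 860 days (within the 1718-day cap) → +860 days → 9 January 2035.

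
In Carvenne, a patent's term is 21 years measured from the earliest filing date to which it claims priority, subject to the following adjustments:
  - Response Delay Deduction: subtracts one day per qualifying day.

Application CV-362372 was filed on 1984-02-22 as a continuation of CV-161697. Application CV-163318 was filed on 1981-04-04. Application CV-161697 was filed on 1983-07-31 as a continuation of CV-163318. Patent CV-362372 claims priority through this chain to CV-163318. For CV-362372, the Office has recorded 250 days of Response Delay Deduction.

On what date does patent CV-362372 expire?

Earliest priority filing: 4 April 1981.
Base term: 4 April 1981 + 21 years → 4 April 2002.
Response Delay Deduction: −250 days → 28 July 2001.

July 28, 2001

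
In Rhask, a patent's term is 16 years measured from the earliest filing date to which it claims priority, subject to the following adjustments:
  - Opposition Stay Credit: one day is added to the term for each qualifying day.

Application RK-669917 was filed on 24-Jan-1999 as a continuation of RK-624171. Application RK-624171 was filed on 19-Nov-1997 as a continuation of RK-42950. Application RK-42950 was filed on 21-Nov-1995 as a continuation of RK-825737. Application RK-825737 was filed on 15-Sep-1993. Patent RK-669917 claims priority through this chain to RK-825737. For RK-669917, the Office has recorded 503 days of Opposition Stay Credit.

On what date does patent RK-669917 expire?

2011-01-31

Earliest priority filing: 15 September 1993.
Base term: 15 September 1993 + 16 years → 15 September 2009.
Opposition Stay Credit: +503 days → 31 January 2011.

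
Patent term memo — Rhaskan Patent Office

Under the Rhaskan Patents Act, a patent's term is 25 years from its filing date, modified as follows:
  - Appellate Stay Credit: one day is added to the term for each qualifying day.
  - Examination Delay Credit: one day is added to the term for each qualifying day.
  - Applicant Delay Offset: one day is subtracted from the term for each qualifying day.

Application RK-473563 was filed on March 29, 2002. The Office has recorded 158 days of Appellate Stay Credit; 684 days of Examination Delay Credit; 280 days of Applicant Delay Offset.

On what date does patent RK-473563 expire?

Base term: filing date + 25 years → 29 March 2027.
Appellate Stay Credit: +158 days → 3 September 2027.
Examination Delay Credit: +684 days → 18 July 2029.
Applicant Delay Offset: −280 days → 11 October 2028.

2028-10-11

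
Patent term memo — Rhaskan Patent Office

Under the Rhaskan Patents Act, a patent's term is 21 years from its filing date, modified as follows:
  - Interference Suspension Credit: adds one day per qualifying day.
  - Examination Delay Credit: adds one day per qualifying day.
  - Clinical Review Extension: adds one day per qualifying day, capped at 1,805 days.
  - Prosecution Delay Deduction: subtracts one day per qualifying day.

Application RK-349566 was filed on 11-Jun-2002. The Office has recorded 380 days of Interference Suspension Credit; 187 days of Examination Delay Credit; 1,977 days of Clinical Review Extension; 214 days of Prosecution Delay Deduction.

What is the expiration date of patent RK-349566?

Base term: filing date + 21 years → 11 June 2023.
Interference Suspension Credit: +380 days → 25 June 2024.
Examination Delay Credit: +187 days → 29 December 2024.
Clinical Review Extension: 1977 days claimed exceeds the 1805-day cap, so +1805 days → 8 December 2029.
Prosecution Delay Deduction: −214 days → 8 May 2029.

May 8, 2029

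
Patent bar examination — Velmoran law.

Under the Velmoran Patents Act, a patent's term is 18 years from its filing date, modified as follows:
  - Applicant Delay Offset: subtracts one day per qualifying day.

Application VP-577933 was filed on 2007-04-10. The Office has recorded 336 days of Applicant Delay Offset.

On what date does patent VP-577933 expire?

May 9, 2024

Base term: filing date + 18 years → 10 April 2025.
Applicant Delay Offset: −336 days → 9 May 2024.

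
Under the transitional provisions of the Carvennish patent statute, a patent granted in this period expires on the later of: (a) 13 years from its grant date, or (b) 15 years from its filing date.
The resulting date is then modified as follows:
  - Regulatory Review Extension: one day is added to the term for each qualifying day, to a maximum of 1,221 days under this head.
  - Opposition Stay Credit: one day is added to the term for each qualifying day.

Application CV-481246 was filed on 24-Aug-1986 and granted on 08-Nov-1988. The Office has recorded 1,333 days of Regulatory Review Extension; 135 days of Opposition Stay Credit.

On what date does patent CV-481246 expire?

2005-07-26

(a) grant + 13 years → 8 November 2001.
(b) filing + 15 years → 24 August 2001.
Later of the two: 8 November 2001.
Regulatory Review Extension: 1333 days claimed exceeds the 1221-day cap, so +1221 days → 13 March 2005.
Opposition Stay Credit: +135 days → 26 July 2005.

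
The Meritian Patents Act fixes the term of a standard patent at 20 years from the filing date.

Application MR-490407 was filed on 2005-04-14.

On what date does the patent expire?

Filing date + 20 years → 14 April 2025.

2025-04-14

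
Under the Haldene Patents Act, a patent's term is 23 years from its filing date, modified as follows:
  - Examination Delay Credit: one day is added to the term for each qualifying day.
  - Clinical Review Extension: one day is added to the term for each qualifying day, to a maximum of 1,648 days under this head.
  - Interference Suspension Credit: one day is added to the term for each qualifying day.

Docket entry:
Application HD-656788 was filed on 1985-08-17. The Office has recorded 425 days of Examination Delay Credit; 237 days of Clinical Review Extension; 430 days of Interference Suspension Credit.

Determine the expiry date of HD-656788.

2011-08-14

Base term: filing date + 23 years → 17 August 2008.
Examination Delay Credit: +425 days → 16 October 2009.
Clinical Review Extension: 237 days (within the 1648-day cap) → +237 days → 10 June 2010.
Interference Suspension Credit: +430 days → 14 August 2011.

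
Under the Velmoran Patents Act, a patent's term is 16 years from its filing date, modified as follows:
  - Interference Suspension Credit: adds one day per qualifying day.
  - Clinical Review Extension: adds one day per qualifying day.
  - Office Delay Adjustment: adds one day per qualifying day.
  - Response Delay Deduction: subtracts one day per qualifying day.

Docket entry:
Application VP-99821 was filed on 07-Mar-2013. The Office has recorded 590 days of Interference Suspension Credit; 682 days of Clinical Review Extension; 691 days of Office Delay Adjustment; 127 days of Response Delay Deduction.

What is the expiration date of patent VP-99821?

Base term: filing date + 16 years → 7 March 2029.
Interference Suspension Credit: +590 days → 18 October 2030.
Clinical Review Extension: +682 days → 30 August 2032.
Office Delay Adjustment: +691 days → 22 July 2034.
Response Delay Deduction: −127 days → 17 March 2034.

2034-03-17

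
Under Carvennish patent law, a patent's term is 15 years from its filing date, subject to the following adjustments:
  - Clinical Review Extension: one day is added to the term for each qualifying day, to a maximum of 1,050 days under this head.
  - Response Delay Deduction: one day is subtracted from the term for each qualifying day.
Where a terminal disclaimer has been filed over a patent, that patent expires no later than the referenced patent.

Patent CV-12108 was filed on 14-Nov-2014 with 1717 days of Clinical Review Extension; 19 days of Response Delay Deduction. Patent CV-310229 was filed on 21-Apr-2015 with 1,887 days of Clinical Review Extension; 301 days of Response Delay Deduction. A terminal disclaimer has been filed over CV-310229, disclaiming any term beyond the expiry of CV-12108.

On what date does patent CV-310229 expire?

Natural term of CV-310229:
  Base: filing + 15 years → 21 April 2030.
  Clinical Review Extension: 1887 days claimed exceeds the 1050-day cap, so +1050 days → 6 March 2033.
  Response Delay Deduction: −301 days → 9 May 2032.
Expiry of referenced patent CV-12108:
  Base: filing + 15 years → 14 November 2029.
  Clinical Review Extension: 1717 days claimed exceeds the 1050-day cap, so +1050 days → 29 September 2032.
  Response Delay Deduction: −19 days → 10 September 2032.
Terminal disclaimer: CV-310229 expires on the earlier of 9 May 2032 and 10 September 2032.

2032-05-09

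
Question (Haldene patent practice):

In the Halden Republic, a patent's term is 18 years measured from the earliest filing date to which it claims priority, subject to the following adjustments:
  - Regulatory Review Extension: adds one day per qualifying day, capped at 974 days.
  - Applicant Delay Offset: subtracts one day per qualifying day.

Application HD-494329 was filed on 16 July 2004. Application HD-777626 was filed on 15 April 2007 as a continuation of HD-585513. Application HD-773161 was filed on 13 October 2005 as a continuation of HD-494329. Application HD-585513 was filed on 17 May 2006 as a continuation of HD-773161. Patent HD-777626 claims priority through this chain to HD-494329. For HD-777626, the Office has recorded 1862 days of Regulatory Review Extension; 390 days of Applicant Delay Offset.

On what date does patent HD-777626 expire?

Earliest priority filing: 16 July 2004.
Base term: 16 July 2004 + 18 years → 16 July 2022.
Regulatory Review Extension: 1862 days claimed exceeds the 974-day cap, so +974 days → 16 March 2025.
Applicant Delay Offset: −390 days → 20 February 2024.

2024-02-20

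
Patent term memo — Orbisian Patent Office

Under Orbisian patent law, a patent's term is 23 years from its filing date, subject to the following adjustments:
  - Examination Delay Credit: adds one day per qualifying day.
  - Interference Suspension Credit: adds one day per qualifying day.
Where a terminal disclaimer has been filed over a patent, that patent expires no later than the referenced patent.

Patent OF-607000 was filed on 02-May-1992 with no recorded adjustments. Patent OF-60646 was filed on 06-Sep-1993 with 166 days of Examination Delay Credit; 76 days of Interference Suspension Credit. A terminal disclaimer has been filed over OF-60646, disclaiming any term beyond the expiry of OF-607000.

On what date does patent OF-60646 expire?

Natural term of OF-60646:
  Base: filing + 23 years → 6 September 2016.
  Examination Delay Credit: +166 days → 19 February 2017.
  Interference Suspension Credit: +76 days → 6 May 2017.
Expiry of referenced patent OF-607000:
  Base: filing + 23 years → 2 May 2015.
Terminal disclaimer: OF-60646 expires on the earlier of 6 May 2017 and 2 May 2015.

May 2, 2015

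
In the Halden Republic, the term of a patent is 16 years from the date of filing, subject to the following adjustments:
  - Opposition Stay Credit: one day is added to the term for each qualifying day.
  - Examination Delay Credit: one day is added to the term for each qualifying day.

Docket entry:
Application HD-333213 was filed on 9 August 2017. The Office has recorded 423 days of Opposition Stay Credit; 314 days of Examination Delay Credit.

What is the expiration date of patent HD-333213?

Base term: filing date + 16 years → 9 August 2033.
Opposition Stay Credit: +423 days → 6 October 2034.
Examination Delay Credit: +314 days → 16 August 2035.

August 16, 2035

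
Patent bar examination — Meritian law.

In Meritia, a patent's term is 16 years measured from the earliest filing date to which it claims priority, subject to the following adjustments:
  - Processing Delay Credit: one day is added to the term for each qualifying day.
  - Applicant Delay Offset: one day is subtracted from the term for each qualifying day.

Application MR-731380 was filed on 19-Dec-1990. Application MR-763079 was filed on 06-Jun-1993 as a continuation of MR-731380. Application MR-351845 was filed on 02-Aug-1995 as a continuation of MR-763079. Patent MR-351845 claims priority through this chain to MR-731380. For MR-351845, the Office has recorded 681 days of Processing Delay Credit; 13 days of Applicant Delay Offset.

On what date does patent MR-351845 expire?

2008-10-17

Earliest priority filing: 19 December 1990.
Base term: 19 December 1990 + 16 years → 19 December 2006.
Processing Delay Credit: +681 days → 30 October 2008.
Applicant Delay Offset: −13 days → 17 October 2008.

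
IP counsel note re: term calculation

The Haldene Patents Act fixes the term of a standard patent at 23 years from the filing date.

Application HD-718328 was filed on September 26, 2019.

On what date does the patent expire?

Filing date + 23 years → 26 September 2042.

2042-09-26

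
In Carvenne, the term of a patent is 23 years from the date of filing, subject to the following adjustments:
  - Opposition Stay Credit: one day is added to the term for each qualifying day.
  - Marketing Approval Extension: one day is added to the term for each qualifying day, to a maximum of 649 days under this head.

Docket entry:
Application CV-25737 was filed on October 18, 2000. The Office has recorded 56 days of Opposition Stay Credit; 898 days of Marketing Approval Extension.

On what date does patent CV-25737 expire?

2025-09-22

Base term: filing date + 23 years → 18 October 2023.
Opposition Stay Credit: +56 days → 13 December 2023.
Marketing Approval Extension: 898 days claimed exceeds the 649-day cap, so +649 days → 22 September 2025.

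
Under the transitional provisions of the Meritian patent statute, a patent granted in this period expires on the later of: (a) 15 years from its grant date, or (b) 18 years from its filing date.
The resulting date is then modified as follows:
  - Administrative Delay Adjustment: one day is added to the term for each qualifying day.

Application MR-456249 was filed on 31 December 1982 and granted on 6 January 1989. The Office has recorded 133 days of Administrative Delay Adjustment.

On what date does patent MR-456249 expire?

(a) grant + 15 years → 6 January 2004.
(b) filing + 18 years → 31 December 2000.
Later of the two: 6 January 2004.
Administrative Delay Adjustment: +133 days → 18 May 2004.

2004-05-18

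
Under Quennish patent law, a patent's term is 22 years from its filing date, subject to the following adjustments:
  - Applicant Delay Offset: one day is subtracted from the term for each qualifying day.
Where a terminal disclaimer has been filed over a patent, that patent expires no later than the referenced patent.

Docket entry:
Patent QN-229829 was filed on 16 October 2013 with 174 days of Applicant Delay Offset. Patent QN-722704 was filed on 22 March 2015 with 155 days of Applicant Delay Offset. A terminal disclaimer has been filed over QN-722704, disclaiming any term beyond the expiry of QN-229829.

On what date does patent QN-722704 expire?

Natural term of QN-722704:
  Base: filing + 22 years → 22 March 2037.
  Applicant Delay Offset: −155 days → 18 October 2036.
Expiry of referenced patent QN-229829:
  Base: filing + 22 years → 16 October 2035.
  Applicant Delay Offset: −174 days → 25 April 2035.
Terminal disclaimer: QN-722704 expires on the earlier of 18 October 2036 and 25 April 2035.

2035-04-25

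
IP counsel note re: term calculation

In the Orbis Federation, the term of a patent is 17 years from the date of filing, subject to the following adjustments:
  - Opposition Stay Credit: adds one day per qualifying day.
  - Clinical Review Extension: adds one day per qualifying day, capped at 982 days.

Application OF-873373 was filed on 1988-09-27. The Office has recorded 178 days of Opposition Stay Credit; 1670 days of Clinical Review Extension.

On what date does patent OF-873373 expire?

November 30, 2008

Base term: filing date + 17 years → 27 September 2005.
Opposition Stay Credit: +178 days → 24 March 2006.
Clinical Review Extension: 1670 days claimed exceeds the 982-day cap, so +982 days → 30 November 2008.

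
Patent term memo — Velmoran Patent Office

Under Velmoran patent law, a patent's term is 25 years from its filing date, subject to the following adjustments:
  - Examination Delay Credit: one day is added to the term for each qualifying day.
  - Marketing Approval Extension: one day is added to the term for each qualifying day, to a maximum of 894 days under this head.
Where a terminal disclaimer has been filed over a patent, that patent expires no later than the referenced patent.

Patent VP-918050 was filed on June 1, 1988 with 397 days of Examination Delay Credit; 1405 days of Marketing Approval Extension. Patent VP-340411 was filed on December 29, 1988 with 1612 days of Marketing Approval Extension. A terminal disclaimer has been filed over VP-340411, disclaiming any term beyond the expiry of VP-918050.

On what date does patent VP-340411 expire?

Natural term of VP-340411:
  Base: filing + 25 years → 29 December 2013.
  Marketing Approval Extension: 1612 days claimed exceeds the 894-day cap, so +894 days → 10 June 2016.
Expiry of referenced patent VP-918050:
  Base: filing + 25 years → 1 June 2013.
  Examination Delay Credit: +397 days → 3 July 2014.
  Marketing Approval Extension: 1405 days claimed exceeds the 894-day cap, so +894 days → 13 December 2016.
Terminal disclaimer: VP-340411 expires on the earlier of 10 June 2016 and 13 December 2016.

2016-06-10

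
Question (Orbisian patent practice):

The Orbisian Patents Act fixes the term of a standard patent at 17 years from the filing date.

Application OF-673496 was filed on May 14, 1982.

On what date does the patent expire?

Filing date + 17 years → 14 May 1999.

May 14, 1999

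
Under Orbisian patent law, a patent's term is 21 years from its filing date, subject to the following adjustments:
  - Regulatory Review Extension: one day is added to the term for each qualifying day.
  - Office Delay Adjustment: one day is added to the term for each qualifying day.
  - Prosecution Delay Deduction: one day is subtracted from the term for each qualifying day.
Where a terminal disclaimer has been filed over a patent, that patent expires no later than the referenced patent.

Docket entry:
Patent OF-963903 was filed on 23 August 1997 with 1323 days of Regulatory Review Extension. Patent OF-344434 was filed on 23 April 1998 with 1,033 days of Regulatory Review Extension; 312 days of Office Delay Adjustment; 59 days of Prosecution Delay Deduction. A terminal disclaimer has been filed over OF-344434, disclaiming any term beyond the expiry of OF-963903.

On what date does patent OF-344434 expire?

Natural term of OF-344434:
  Base: filing + 21 years → 23 April 2019.
  Regulatory Review Extension: +1033 days → 19 February 2022.
  Office Delay Adjustment: +312 days → 28 December 2022.
  Prosecution Delay Deduction: −59 days → 30 October 2022.
Expiry of referenced patent OF-963903:
  Base: filing + 21 years → 23 August 2018.
  Regulatory Review Extension: +1323 days → 7 April 2022.
Terminal disclaimer: OF-344434 expires on the earlier of 30 October 2022 and 7 April 2022.

2022-04-07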